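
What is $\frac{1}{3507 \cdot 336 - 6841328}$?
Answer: $- \frac{1}{5662976} \approx -1.7659 \cdot 10^{-7}$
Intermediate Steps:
$\frac{1}{3507 \cdot 336 - 6841328} = \frac{1}{1178352 - 6841328} = \frac{1}{-5662976} = - \frac{1}{5662976}$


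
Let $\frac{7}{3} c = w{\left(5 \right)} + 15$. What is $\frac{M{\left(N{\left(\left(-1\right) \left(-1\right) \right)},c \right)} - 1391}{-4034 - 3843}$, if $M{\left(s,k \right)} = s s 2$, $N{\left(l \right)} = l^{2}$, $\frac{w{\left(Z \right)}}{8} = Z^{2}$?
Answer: $\frac{1389}{7877} \approx 0.17634$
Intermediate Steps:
$w{\left(Z \right)} = 8 Z^{2}$
$c = \frac{645}{7}$ ($c = \frac{3 \left(8 \cdot 5^{2} + 15\right)}{7} = \frac{3 \left(8 \cdot 25 + 15\right)}{7} = \frac{3 \left(200 + 15\right)}{7} = \frac{3}{7} \cdot 215 = \frac{645}{7} \approx 92.143$)
$M{\left(s,k \right)} = 2 s^{2}$ ($M{\left(s,k \right)} = s 2 s = 2 s^{2}$)
$\frac{M{\left(N{\left(\left(-1\right) \left(-1\right) \right)},c \right)} - 1391}{-4034 - 3843} = \frac{2 \left(\left(\left(-1\right) \left(-1\right)\right)^{2}\right)^{2} - 1391}{-4034 - 3843} = \frac{2 \left(1^{2}\right)^{2} - 1391}{-7877} = \left(2 \cdot 1^{2} - 1391\right) \left(- \frac{1}{7877}\right) = \left(2 \cdot 1 - 1391\right) \left(- \frac{1}{7877}\right) = \left(2 - 1391\right) \left(- \frac{1}{7877}\right) = \left(-1389\right) \left(- \frac{1}{7877}\right) = \frac{1389}{7877}$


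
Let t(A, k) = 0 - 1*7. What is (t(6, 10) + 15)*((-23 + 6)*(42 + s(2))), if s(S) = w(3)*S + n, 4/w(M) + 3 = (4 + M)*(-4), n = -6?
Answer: -150688/31 ≈ -4860.9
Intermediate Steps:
t(A, k) = -7 (t(A, k) = 0 - 7 = -7)
w(M) = 4/(-19 - 4*M) (w(M) = 4/(-3 + (4 + M)*(-4)) = 4/(-3 + (-16 - 4*M)) = 4/(-19 - 4*M))
s(S) = -6 - 4*S/31 (s(S) = (-4/(19 + 4*3))*S - 6 = (-4/(19 + 12))*S - 6 = (-4/31)*S - 6 = (-4*1/31)*S - 6 = -4*S/31 - 6 = -6 - 4*S/31)
(t(6, 10) + 15)*((-23 + 6)*(42 + s(2))) = (-7 + 15)*((-23 + 6)*(42 + (-6 - 4/31*2))) = 8*(-17*(42 + (-6 - 8/31))) = 8*(-17*(42 - 194/31)) = 8*(-17*1108/31) = 8*(-18836/31) = -150688/31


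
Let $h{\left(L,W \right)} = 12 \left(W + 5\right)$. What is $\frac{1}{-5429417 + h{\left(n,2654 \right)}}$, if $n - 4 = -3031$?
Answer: $- \frac{1}{5397509} \approx -1.8527 \cdot 10^{-7}$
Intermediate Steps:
$n = -3027$ ($n = 4 - 3031 = -3027$)
$h{\left(L,W \right)} = 60 + 12 W$ ($h{\left(L,W \right)} = 12 \left(5 + W\right) = 60 + 12 W$)
$\frac{1}{-5429417 + h{\left(n,2654 \right)}} = \frac{1}{-5429417 + \left(60 + 12 \cdot 2654\right)} = \frac{1}{-5429417 + \left(60 + 31848\right)} = \frac{1}{-5429417 + 31908} = \frac{1}{-5397509} = - \frac{1}{5397509}$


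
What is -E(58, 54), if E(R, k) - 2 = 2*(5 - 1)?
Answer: -10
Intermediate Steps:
E(R, k) = 10 (E(R, k) = 2 + 2*(5 - 1) = 2 + 2*4 = 2 + 8 = 10)
-E(58, 54) = -1*10 = -10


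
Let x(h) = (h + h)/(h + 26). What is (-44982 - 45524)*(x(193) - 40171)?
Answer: 796186983878/219 ≈ 3.6356e+9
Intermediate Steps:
x(h) = 2*h/(26 + h) (x(h) = (2*h)/(26 + h) = 2*h/(26 + h))
(-44982 - 45524)*(x(193) - 40171) = (-44982 - 45524)*(2*193/(26 + 193) - 40171) = -90506*(2*193/219 - 40171) = -90506*(2*193*(1/219) - 40171) = -90506*(386/219 - 40171) = -90506*(-8797063/219) = 796186983878/219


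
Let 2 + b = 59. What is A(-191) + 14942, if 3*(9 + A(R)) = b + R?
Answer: 44665/3 ≈ 14888.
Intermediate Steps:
b = 57 (b = -2 + 59 = 57)
A(R) = 10 + R/3 (A(R) = -9 + (57 + R)/3 = -9 + (19 + R/3) = 10 + R/3)
A(-191) + 14942 = (10 + (1/3)*(-191)) + 14942 = (10 - 191/3) + 14942 = -161/3 + 14942 = 44665/3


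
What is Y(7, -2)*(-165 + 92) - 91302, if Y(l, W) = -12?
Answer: -90426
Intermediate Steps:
Y(7, -2)*(-165 + 92) - 91302 = -12*(-165 + 92) - 91302 = -12*(-73) - 91302 = 876 - 91302 = -90426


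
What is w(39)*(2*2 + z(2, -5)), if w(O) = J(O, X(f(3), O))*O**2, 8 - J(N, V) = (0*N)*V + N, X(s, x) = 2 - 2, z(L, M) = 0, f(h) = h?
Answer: -188604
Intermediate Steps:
X(s, x) = 0
J(N, V) = 8 - N (J(N, V) = 8 - ((0*N)*V + N) = 8 - (0*V + N) = 8 - (0 + N) = 8 - N)
w(O) = O**2*(8 - O) (w(O) = (8 - O)*O**2 = O**2*(8 - O))
w(39)*(2*2 + z(2, -5)) = (39**2*(8 - 1*39))*(2*2 + 0) = (1521*(8 - 39))*(4 + 0) = (1521*(-31))*4 = -47151*4 = -188604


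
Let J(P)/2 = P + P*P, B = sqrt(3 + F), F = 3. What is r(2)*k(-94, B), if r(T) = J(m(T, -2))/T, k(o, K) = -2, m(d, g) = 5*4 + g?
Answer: -684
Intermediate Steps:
m(d, g) = 20 + g
B = sqrt(6) (B = sqrt(3 + 3) = sqrt(6) ≈ 2.4495)
J(P) = 2*P + 2*P**2 (J(P) = 2*(P + P*P) = 2*(P + P**2) = 2*P + 2*P**2)
r(T) = 684/T (r(T) = (2*(20 - 2)*(1 + (20 - 2)))/T = (2*18*(1 + 18))/T = (2*18*19)/T = 684/T)
r(2)*k(-94, B) = (684/2)*(-2) = (684*(1/2))*(-2) = 342*(-2) = -684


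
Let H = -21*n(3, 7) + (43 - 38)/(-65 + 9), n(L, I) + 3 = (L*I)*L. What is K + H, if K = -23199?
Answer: -1369709/56 ≈ -24459.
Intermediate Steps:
n(L, I) = -3 + I*L**2 (n(L, I) = -3 + (L*I)*L = -3 + (I*L)*L = -3 + I*L**2)
H = -70565/56 (H = -21*(-3 + 7*3**2) + (43 - 38)/(-65 + 9) = -21*(-3 + 7*9) + 5/(-56) = -21*(-3 + 63) + 5*(-1/56) = -21*60 - 5/56 = -1260 - 5/56 = -70565/56 ≈ -1260.1)
K + H = -23199 - 70565/56 = -1369709/56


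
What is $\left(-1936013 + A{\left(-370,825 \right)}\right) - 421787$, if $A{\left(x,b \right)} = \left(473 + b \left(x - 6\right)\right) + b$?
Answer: $-2666702$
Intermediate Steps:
$A{\left(x,b \right)} = 473 + b + b \left(-6 + x\right)$ ($A{\left(x,b \right)} = \left(473 + b \left(-6 + x\right)\right) + b = 473 + b + b \left(-6 + x\right)$)
$\left(-1936013 + A{\left(-370,825 \right)}\right) - 421787 = \left(-1936013 + \left(473 - 4125 + 825 \left(-370\right)\right)\right) - 421787 = \left(-1936013 - 308902\right) - 421787 = -2244915 - 421787 = -2666702$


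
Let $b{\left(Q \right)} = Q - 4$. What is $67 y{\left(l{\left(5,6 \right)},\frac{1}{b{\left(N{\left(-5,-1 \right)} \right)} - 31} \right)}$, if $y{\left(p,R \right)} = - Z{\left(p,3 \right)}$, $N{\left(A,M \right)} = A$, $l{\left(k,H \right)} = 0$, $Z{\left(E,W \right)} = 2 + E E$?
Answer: $-134$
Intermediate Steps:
$Z{\left(E,W \right)} = 2 + E^{2}$
$b{\left(Q \right)} = -4 + Q$ ($b{\left(Q \right)} = Q - 4 = -4 + Q$)
$y{\left(p,R \right)} = -2 - p^{2}$ ($y{\left(p,R \right)} = - (2 + p^{2}) = -2 - p^{2}$)
$67 y{\left(l{\left(5,6 \right)},\frac{1}{b{\left(N{\left(-5,-1 \right)} \right)} - 31} \right)} = 67 \left(-2 - 0^{2}\right) = 67 \left(-2 - 0\right) = 67 \left(-2 + 0\right) = 67 \left(-2\right) = -134$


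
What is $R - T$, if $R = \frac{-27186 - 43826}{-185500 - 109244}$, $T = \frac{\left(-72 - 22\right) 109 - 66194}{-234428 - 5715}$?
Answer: $- \frac{1369299161}{17695177098} \approx -0.077383$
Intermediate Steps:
$T = \frac{76440}{240143}$ ($T = \frac{\left(-94\right) 109 - 66194}{-240143} = \left(-10246 - 66194\right) \left(- \frac{1}{240143}\right) = \left(-76440\right) \left(- \frac{1}{240143}\right) = \frac{76440}{240143} \approx 0.31831$)
$R = \frac{17753}{73686}$ ($R = - \frac{71012}{-294744} = \left(-71012\right) \left(- \frac{1}{294744}\right) = \frac{17753}{73686} \approx 0.24093$)
$R - T = \frac{17753}{73686} - \frac{76440}{240143} = - \frac{1369299161}{17695177098}$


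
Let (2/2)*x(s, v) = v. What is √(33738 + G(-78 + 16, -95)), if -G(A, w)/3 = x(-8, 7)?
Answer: √33717 ≈ 183.62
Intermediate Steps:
x(s, v) = v
G(A, w) = -21 (G(A, w) = -3*7 = -21)
√(33738 + G(-78 + 16, -95)) = √(33738 - 21) = √33717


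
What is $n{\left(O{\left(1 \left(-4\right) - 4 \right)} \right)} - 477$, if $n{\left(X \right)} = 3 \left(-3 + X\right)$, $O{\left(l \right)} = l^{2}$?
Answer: $-294$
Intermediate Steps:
$n{\left(X \right)} = -9 + 3 X$
$n{\left(O{\left(1 \left(-4\right) - 4 \right)} \right)} - 477 = \left(-9 + 3 \left(1 \left(-4\right) - 4\right)^{2}\right) - 477 = \left(-9 + 3 \left(-4 - 4\right)^{2}\right) - 477 = \left(-9 + 3 \left(-8\right)^{2}\right) - 477 = \left(-9 + 3 \cdot 64\right) - 477 = \left(-9 + 192\right) - 477 = 183 - 477 = -294$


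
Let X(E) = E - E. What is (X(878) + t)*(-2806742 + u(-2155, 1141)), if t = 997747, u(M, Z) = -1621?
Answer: -2802035758161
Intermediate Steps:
X(E) = 0
(X(878) + t)*(-2806742 + u(-2155, 1141)) = (0 + 997747)*(-2806742 - 1621) = 997747*(-2808363) = -2802035758161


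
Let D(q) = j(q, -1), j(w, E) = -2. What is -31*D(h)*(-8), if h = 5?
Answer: -496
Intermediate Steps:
D(q) = -2
-31*D(h)*(-8) = -31*(-2)*(-8) = 62*(-8) = -496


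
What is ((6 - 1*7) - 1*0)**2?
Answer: 1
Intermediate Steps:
((6 - 1*7) - 1*0)**2 = ((6 - 7) + 0)**2 = (-1 + 0)**2 = (-1)**2 = 1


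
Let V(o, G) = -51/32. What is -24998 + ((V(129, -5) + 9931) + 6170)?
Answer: -284755/32 ≈ -8898.6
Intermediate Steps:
V(o, G) = -51/32 (V(o, G) = -51*1/32 = -51/32)
-24998 + ((V(129, -5) + 9931) + 6170) = -24998 + ((-51/32 + 9931) + 6170) = -24998 + (317741/32 + 6170) = -24998 + 515181/32 = -284755/32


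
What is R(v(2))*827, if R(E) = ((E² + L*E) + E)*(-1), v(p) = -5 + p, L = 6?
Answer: 9924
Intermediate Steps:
R(E) = -E² - 7*E (R(E) = ((E² + 6*E) + E)*(-1) = (E² + 7*E)*(-1) = -E² - 7*E)
R(v(2))*827 = -(-5 + 2)*(7 + (-5 + 2))*827 = -1*(-3)*(7 - 3)*827 = -1*(-3)*4*827 = 12*827 = 9924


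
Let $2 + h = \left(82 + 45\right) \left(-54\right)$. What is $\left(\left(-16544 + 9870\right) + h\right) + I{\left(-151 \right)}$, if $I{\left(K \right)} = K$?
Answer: $-13685$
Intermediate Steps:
$h = -6860$ ($h = -2 + \left(82 + 45\right) \left(-54\right) = -2 + 127 \left(-54\right) = -2 - 6858 = -6860$)
$\left(\left(-16544 + 9870\right) + h\right) + I{\left(-151 \right)} = \left(\left(-16544 + 9870\right) - 6860\right) - 151 = \left(-6674 - 6860\right) - 151 = -13534 - 151 = -13685$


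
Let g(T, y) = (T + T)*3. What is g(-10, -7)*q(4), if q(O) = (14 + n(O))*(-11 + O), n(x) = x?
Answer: 7560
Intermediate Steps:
g(T, y) = 6*T (g(T, y) = (2*T)*3 = 6*T)
q(O) = (-11 + O)*(14 + O) (q(O) = (14 + O)*(-11 + O) = (-11 + O)*(14 + O))
g(-10, -7)*q(4) = (6*(-10))*(-154 + 4**2 + 3*4) = -60*(-154 + 16 + 12) = -60*(-126) = 7560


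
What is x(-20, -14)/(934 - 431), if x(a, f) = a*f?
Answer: 280/503 ≈ 0.55666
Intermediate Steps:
x(-20, -14)/(934 - 431) = (-20*(-14))/(934 - 431) = 280/503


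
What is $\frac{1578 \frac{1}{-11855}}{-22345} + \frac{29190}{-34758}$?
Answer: $- \frac{1288729237021}{1534565555175} \approx -0.8398$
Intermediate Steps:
$\frac{1578 \frac{1}{-11855}}{-22345} + \frac{29190}{-34758} = 1578 \left(- \frac{1}{11855}\right) \left(- \frac{1}{22345}\right) + 29190 \left(- \frac{1}{34758}\right) = \left(- \frac{1578}{11855}\right) \left(- \frac{1}{22345}\right) - \frac{4865}{5793} = \frac{1578}{264899975} - \frac{4865}{5793} = - \frac{1288729237021}{1534565555175}$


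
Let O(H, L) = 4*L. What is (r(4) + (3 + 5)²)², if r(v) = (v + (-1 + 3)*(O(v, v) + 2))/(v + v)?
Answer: 4761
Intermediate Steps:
r(v) = (4 + 9*v)/(2*v) (r(v) = (v + (-1 + 3)*(4*v + 2))/(v + v) = (v + 2*(2 + 4*v))/((2*v)) = (v + (4 + 8*v))*(1/(2*v)) = (4 + 9*v)*(1/(2*v)) = (4 + 9*v)/(2*v))
(r(4) + (3 + 5)²)² = ((9/2 + 2/4) + (3 + 5)²)² = ((9/2 + 2*(¼)) + 8²)² = ((9/2 + ½) + 64)² = (5 + 64)² = 69² = 4761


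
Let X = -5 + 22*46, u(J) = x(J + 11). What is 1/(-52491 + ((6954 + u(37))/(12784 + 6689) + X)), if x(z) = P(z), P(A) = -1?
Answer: -19473/1002540979 ≈ -1.9424e-5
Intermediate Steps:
x(z) = -1
u(J) = -1
X = 1007 (X = -5 + 1012 = 1007)
1/(-52491 + ((6954 + u(37))/(12784 + 6689) + X)) = 1/(-52491 + ((6954 - 1)/(12784 + 6689) + 1007)) = 1/(-52491 + (6953/19473 + 1007)) = 1/(-52491 + 19616264/19473) = 1/(-1002540979/19473) = -19473/1002540979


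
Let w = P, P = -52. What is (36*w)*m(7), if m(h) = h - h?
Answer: 0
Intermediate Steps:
w = -52
m(h) = 0
(36*w)*m(7) = (36*(-52))*0 = -1872*0 = 0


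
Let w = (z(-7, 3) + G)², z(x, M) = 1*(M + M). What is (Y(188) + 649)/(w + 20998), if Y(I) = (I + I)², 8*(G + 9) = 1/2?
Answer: 2796800/413669 ≈ 6.7610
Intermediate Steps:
G = -143/16 (G = -9 + (⅛)/2 = -9 + (⅛)*(½) = -9 + 1/16 = -143/16 ≈ -8.9375)
Y(I) = 4*I² (Y(I) = (2*I)² = 4*I²)
z(x, M) = 2*M (z(x, M) = 1*(2*M) = 2*M)
w = 2209/256 (w = (2*3 - 143/16)² = (6 - 143/16)² = (-47/16)² = 2209/256 ≈ 8.6289)
(Y(188) + 649)/(w + 20998) = (4*188² + 649)/(2209/256 + 20998) = (4*35344 + 649)/(5377697/256) = (141376 + 649)*(256/5377697) = 142025*(256/5377697) = 2796800/413669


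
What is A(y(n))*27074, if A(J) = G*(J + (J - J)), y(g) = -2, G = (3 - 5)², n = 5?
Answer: -216592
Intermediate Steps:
G = 4 (G = (-2)² = 4)
A(J) = 4*J (A(J) = 4*(J + (J - J)) = 4*(J + 0) = 4*J)
A(y(n))*27074 = (4*(-2))*27074 = -8*27074 = -216592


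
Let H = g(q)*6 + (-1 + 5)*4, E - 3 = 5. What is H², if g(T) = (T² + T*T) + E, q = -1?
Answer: 5776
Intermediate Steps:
E = 8 (E = 3 + 5 = 8)
g(T) = 8 + 2*T² (g(T) = (T² + T*T) + 8 = (T² + T²) + 8 = 2*T² + 8 = 8 + 2*T²)
H = 76 (H = (8 + 2*(-1)²)*6 + (-1 + 5)*4 = (8 + 2*1)*6 + 4*4 = (8 + 2)*6 + 16 = 10*6 + 16 = 60 + 16 = 76)
H² = 76² = 5776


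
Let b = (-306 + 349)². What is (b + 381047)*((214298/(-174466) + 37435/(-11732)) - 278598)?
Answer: -27293459319461424564/255854389 ≈ -1.0668e+11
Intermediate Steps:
b = 1849 (b = 43² = 1849)
(b + 381047)*((214298/(-174466) + 37435/(-11732)) - 278598) = (1849 + 381047)*((214298/(-174466) + 37435/(-11732)) - 278598) = 382896*((214298*(-1/174466) + 37435*(-1/11732)) - 278598) = 382896*((-107149/87233 - 37435/11732) - 278598) = 382896*(-4522639423/1023417556 - 278598) = 382896*(-285126606905911/1023417556) = -27293459319461424564/255854389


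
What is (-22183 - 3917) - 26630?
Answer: -52730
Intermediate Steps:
(-22183 - 3917) - 26630 = -26100 - 26630 = -52730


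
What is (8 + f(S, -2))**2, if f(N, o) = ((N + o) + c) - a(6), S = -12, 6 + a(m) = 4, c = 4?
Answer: 0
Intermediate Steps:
a(m) = -2 (a(m) = -6 + 4 = -2)
f(N, o) = 6 + N + o (f(N, o) = ((N + o) + 4) - 1*(-2) = (4 + N + o) + 2 = 6 + N + o)
(8 + f(S, -2))**2 = (8 + (6 - 12 - 2))**2 = (8 - 8)**2 = 0**2 = 0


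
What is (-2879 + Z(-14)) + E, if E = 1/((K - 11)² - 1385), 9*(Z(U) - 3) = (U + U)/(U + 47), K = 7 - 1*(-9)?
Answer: -1161712297/403920 ≈ -2876.1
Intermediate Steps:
K = 16 (K = 7 + 9 = 16)
Z(U) = 3 + 2*U/(9*(47 + U)) (Z(U) = 3 + ((U + U)/(U + 47))/9 = 3 + ((2*U)/(47 + U))/9 = 3 + (2*U/(47 + U))/9 = 3 + 2*U/(9*(47 + U)))
E = -1/1360 (E = 1/((16 - 11)² - 1385) = 1/(5² - 1385) = 1/(25 - 1385) = 1/(-1360) = -1/1360 ≈ -0.00073529)
(-2879 + Z(-14)) + E = (-2879 + (1269 + 29*(-14))/(9*(47 - 14))) - 1/1360 = (-2879 + (⅑)*(1269 - 406)/33) - 1/1360 = (-2879 + (⅑)*(1/33)*863) - 1/1360 = (-2879 + 863/297) - 1/1360 = -854200/297 - 1/1360 = -1161712297/403920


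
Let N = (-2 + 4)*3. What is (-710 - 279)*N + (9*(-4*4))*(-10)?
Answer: -4494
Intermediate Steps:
N = 6 (N = 2*3 = 6)
(-710 - 279)*N + (9*(-4*4))*(-10) = (-710 - 279)*6 + (9*(-4*4))*(-10) = -989*6 + (9*(-16))*(-10) = -5934 - 144*(-10) = -5934 + 1440 = -4494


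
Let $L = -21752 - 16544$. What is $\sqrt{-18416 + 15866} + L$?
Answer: $-38296 + 5 i \sqrt{102} \approx -38296.0 + 50.497 i$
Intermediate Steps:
$L = -38296$ ($L = -21752 - 16544 = -38296$)
$\sqrt{-18416 + 15866} + L = \sqrt{-18416 + 15866} - 38296 = \sqrt{-2550} - 38296 = 5 i \sqrt{102} - 38296 = -38296 + 5 i \sqrt{102}$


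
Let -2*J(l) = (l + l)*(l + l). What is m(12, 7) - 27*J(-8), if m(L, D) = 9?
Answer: 3465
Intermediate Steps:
J(l) = -2*l² (J(l) = -(l + l)*(l + l)/2 = -2*l*2*l/2 = -2*l²)
m(12, 7) - 27*J(-8) = 9 - (-54)*(-8)² = 9 - (-54)*64 = 9 - 27*(-128) = 9 + 3456 = 3465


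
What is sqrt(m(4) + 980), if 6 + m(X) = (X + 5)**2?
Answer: sqrt(1055) ≈ 32.481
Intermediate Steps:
m(X) = -6 + (5 + X)**2 (m(X) = -6 + (X + 5)**2 = -6 + (5 + X)**2)
sqrt(m(4) + 980) = sqrt((-6 + (5 + 4)**2) + 980) = sqrt((-6 + 9**2) + 980) = sqrt((-6 + 81) + 980) = sqrt(75 + 980) = sqrt(1055)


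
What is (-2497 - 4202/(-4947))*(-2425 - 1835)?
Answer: 17534808940/1649 ≈ 1.0634e+7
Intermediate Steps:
(-2497 - 4202/(-4947))*(-2425 - 1835) = (-2497 - 4202*(-1/4947))*(-4260) = (-2497 + 4202/4947)*(-4260) = -12348457/4947*(-4260) = 17534808940/1649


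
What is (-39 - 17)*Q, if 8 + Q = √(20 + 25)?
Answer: 448 - 168*√5 ≈ 72.341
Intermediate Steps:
Q = -8 + 3*√5 (Q = -8 + √(20 + 25) = -8 + √45 = -8 + 3*√5 ≈ -1.2918)
(-39 - 17)*Q = (-39 - 17)*(-8 + 3*√5) = -56*(-8 + 3*√5) = 448 - 168*√5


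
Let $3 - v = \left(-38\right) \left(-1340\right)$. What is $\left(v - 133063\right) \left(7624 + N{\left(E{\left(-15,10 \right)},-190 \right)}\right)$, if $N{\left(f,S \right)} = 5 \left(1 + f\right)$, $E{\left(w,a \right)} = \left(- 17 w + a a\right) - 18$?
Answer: $-1713589720$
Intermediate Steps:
$E{\left(w,a \right)} = -18 + a^{2} - 17 w$ ($E{\left(w,a \right)} = \left(- 17 w + a^{2}\right) - 18 = \left(a^{2} - 17 w\right) - 18 = -18 + a^{2} - 17 w$)
$v = -50917$ ($v = 3 - \left(-38\right) \left(-1340\right) = 3 - 50920 = -50917$)
$N{\left(f,S \right)} = 5 + 5 f$
$\left(v - 133063\right) \left(7624 + N{\left(E{\left(-15,10 \right)},-190 \right)}\right) = \left(-50917 - 133063\right) \left(7624 + \left(5 + 5 \left(-18 + 10^{2} - -255\right)\right)\right) = - 183980 \left(7624 + \left(5 + 5 \left(-18 + 100 + 255\right)\right)\right) = - 183980 \left(7624 + \left(5 + 5 \cdot 337\right)\right) = - 183980 \left(7624 + \left(5 + 1685\right)\right) = - 183980 \left(7624 + 1690\right) = \left(-183980\right) 9314 = -1713589720$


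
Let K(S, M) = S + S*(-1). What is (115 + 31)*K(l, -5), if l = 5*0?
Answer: 0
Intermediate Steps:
l = 0
K(S, M) = 0 (K(S, M) = S - S = 0)
(115 + 31)*K(l, -5) = (115 + 31)*0 = 146*0 = 0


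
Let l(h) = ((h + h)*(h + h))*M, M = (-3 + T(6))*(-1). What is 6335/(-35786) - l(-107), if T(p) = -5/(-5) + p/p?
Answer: -1638861991/35786 ≈ -45796.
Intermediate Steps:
T(p) = 2 (T(p) = -5*(-⅕) + 1 = 1 + 1 = 2)
M = 1 (M = (-3 + 2)*(-1) = -1*(-1) = 1)
l(h) = 4*h² (l(h) = ((h + h)*(h + h))*1 = ((2*h)*(2*h))*1 = (4*h²)*1 = 4*h²)
6335/(-35786) - l(-107) = 6335/(-35786) - 4*(-107)² = 6335*(-1/35786) - 4*11449 = -6335/35786 - 1*45796 = -6335/35786 - 45796 = -1638861991/35786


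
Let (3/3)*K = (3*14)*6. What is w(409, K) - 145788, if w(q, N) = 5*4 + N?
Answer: -145516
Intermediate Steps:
K = 252 (K = (3*14)*6 = 42*6 = 252)
w(q, N) = 20 + N
w(409, K) - 145788 = (20 + 252) - 145788 = 272 - 145788 = -145516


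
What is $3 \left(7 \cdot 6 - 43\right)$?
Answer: $-3$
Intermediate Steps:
$3 \left(7 \cdot 6 - 43\right) = 3 \left(42 - 43\right) = 3 \left(-1\right) = -3$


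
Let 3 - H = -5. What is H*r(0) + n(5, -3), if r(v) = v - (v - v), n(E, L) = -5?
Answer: -5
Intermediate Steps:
r(v) = v (r(v) = v - 1*0 = v + 0 = v)
H = 8 (H = 3 - 1*(-5) = 3 + 5 = 8)
H*r(0) + n(5, -3) = 8*0 - 5 = 0 - 5 = -5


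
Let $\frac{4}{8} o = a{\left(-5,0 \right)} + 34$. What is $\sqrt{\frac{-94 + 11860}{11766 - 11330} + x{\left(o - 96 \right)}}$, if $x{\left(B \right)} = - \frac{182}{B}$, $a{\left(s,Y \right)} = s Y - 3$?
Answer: $\frac{\sqrt{444160394}}{3706} \approx 5.6868$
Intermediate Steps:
$a{\left(s,Y \right)} = -3 + Y s$ ($a{\left(s,Y \right)} = Y s - 3 = -3 + Y s$)
$o = 62$ ($o = 2 \left(\left(-3 + 0 \left(-5\right)\right) + 34\right) = 2 \left(\left(-3 + 0\right) + 34\right) = 2 \left(-3 + 34\right) = 2 \cdot 31 = 62$)
$\sqrt{\frac{-94 + 11860}{11766 - 11330} + x{\left(o - 96 \right)}} = \sqrt{\frac{-94 + 11860}{11766 - 11330} - \frac{182}{62 - 96}} = \sqrt{\frac{11766}{436} - \frac{182}{-34}} = \sqrt{11766 \cdot \frac{1}{436} - - \frac{91}{17}} = \sqrt{\frac{5883}{218} + \frac{91}{17}} = \sqrt{\frac{119849}{3706}} = \frac{\sqrt{444160394}}{3706}$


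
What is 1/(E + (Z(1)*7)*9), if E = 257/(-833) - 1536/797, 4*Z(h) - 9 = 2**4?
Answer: 2655604/1039706807 ≈ 0.0025542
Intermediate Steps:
Z(h) = 25/4 (Z(h) = 9/4 + (1/4)*2**4 = 9/4 + (1/4)*16 = 9/4 + 4 = 25/4)
E = -1484317/663901 (E = 257*(-1/833) - 1536*1/797 = -257/833 - 1536/797 = -1484317/663901 ≈ -2.2358)
1/(E + (Z(1)*7)*9) = 1/(-1484317/663901 + ((25/4)*7)*9) = 1/(-1484317/663901 + (175/4)*9) = 1/(-1484317/663901 + 1575/4) = 1/(1039706807/2655604) = 2655604/1039706807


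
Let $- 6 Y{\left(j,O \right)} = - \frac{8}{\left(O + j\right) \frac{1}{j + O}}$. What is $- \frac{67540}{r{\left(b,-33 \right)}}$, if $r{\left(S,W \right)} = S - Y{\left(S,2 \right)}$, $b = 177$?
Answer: $- \frac{202620}{527} \approx -384.48$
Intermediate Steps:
$Y{\left(j,O \right)} = \frac{4}{3}$ ($Y{\left(j,O \right)} = - \frac{\left(-8\right) \frac{1}{\left(O + j\right) \frac{1}{j + O}}}{6} = - \frac{\left(-8\right) \frac{1}{\left(O + j\right) \frac{1}{O + j}}}{6} = - \frac{\left(-8\right) 1^{-1}}{6} = - \frac{\left(-8\right) 1}{6} = \left(- \frac{1}{6}\right) \left(-8\right) = \frac{4}{3}$)
$r{\left(S,W \right)} = - \frac{4}{3} + S$ ($r{\left(S,W \right)} = S - \frac{4}{3} = - \frac{4}{3} + S$)
$- \frac{67540}{r{\left(b,-33 \right)}} = - \frac{67540}{- \frac{4}{3} + 177} = - \frac{67540}{\frac{527}{3}} = \left(-67540\right) \frac{3}{527} = - \frac{202620}{527}$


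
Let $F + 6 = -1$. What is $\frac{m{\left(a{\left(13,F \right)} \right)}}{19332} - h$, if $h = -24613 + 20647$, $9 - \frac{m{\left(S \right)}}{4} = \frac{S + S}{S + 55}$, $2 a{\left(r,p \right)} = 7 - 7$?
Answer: $\frac{2129743}{537} \approx 3966.0$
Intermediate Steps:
$F = -7$ ($F = -6 - 1 = -7$)
$a{\left(r,p \right)} = 0$ ($a{\left(r,p \right)} = \frac{7 - 7}{2} = \frac{1}{2} \cdot 0 = 0$)
$m{\left(S \right)} = 36 - \frac{8 S}{55 + S}$ ($m{\left(S \right)} = 36 - 4 \frac{S + S}{S + 55} = 36 - 4 \frac{2 S}{55 + S} = 36 - \frac{8 S}{55 + S}$)
$h = -3966$
$\frac{m{\left(a{\left(13,F \right)} \right)}}{19332} - h = \frac{4 \frac{1}{55 + 0} \left(495 + 7 \cdot 0\right)}{19332} - -3966 = \frac{4 \left(495 + 0\right)}{55} \cdot \frac{1}{19332} + 3966 = 4 \cdot \frac{1}{55} \cdot 495 \cdot \frac{1}{19332} + 3966 = 36 \cdot \frac{1}{19332} + 3966 = \frac{1}{537} + 3966 = \frac{2129743}{537}$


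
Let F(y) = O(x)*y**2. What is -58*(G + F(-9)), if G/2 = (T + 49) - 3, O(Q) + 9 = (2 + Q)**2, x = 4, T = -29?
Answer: -128818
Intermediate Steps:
O(Q) = -9 + (2 + Q)**2
G = 34 (G = 2*((-29 + 49) - 3) = 2*(20 - 3) = 2*17 = 34)
F(y) = 27*y**2 (F(y) = (-9 + (2 + 4)**2)*y**2 = (-9 + 6**2)*y**2 = (-9 + 36)*y**2 = 27*y**2)
-58*(G + F(-9)) = -58*(34 + 27*(-9)**2) = -58*(34 + 27*81) = -58*(34 + 2187) = -58*2221 = -128818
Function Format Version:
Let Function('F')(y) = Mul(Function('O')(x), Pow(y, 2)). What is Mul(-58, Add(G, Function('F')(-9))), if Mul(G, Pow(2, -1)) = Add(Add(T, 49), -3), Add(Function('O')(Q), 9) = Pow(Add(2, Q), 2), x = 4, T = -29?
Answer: -128818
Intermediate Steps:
Function('O')(Q) = Add(-9, Pow(Add(2, Q), 2))
G = 34 (G = Mul(2, Add(Add(-29, 49), -3)) = Mul(2, Add(20, -3)) = Mul(2, 17) = 34)
Function('F')(y) = Mul(27, Pow(y, 2)) (Function('F')(y) = Mul(Add(-9, Pow(Add(2, 4), 2)), Pow(y, 2)) = Mul(Add(-9, Pow(6, 2)), Pow(y, 2)) = Mul(Add(-9, 36), Pow(y, 2)) = Mul(27, Pow(y, 2)))
Mul(-58, Add(G, Function('F')(-9))) = Mul(-58, Add(34, Mul(27, Pow(-9, 2)))) = Mul(-58, Add(34, Mul(27, 81))) = Mul(-58, Add(34, 2187)) = Mul(-58, 2221) = -128818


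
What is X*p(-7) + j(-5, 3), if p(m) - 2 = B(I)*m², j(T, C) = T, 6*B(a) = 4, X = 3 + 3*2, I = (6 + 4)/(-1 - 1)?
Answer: 307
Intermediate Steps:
I = -5 (I = 10/(-2) = 10*(-½) = -5)
X = 9 (X = 3 + 6 = 9)
B(a) = ⅔ (B(a) = (⅙)*4 = ⅔)
p(m) = 2 + 2*m²/3
X*p(-7) + j(-5, 3) = 9*(2 + (⅔)*(-7)²) - 5 = 9*(2 + (⅔)*49) - 5 = 9*(2 + 98/3) - 5 = 9*(104/3) - 5 = 312 - 5 = 307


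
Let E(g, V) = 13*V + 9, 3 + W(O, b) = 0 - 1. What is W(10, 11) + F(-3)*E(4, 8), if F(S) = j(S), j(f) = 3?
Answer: 335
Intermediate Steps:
W(O, b) = -4 (W(O, b) = -3 + (0 - 1) = -3 - 1 = -4)
E(g, V) = 9 + 13*V
F(S) = 3
W(10, 11) + F(-3)*E(4, 8) = -4 + 3*(9 + 13*8) = -4 + 3*(9 + 104) = -4 + 3*113 = -4 + 339 = 335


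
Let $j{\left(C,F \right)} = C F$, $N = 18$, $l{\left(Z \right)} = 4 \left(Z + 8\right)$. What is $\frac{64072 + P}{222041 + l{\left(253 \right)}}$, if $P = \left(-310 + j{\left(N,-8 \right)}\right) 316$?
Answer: $- \frac{79392}{223085} \approx -0.35588$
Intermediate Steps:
$l{\left(Z \right)} = 32 + 4 Z$ ($l{\left(Z \right)} = 4 \left(8 + Z\right) = 32 + 4 Z$)
$P = -143464$ ($P = \left(-310 + 18 \left(-8\right)\right) 316 = \left(-310 - 144\right) 316 = \left(-454\right) 316 = -143464$)
$\frac{64072 + P}{222041 + l{\left(253 \right)}} = \frac{64072 - 143464}{222041 + \left(32 + 4 \cdot 253\right)} = - \frac{79392}{222041 + \left(32 + 1012\right)} = - \frac{79392}{222041 + 1044} = - \frac{79392}{223085}$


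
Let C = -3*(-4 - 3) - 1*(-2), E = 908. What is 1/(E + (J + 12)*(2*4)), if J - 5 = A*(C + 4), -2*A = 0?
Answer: 1/1044 ≈ 0.00095785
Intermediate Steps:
A = 0 (A = -½*0 = 0)
C = 23 (C = -3*(-7) + 2 = 21 + 2 = 23)
J = 5 (J = 5 + 0*(23 + 4) = 5 + 0*27 = 5 + 0 = 5)
1/(E + (J + 12)*(2*4)) = 1/(908 + (5 + 12)*(2*4)) = 1/(908 + 17*8) = 1/(908 + 136) = 1/1044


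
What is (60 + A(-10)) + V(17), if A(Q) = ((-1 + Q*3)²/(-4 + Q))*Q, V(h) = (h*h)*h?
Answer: 39616/7 ≈ 5659.4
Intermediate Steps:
V(h) = h³ (V(h) = h²*h = h³)
A(Q) = Q*(-1 + 3*Q)²/(-4 + Q) (A(Q) = ((-1 + 3*Q)²/(-4 + Q))*Q = Q*(-1 + 3*Q)²/(-4 + Q))
(60 + A(-10)) + V(17) = (60 - 10*(-1 + 3*(-10))²/(-4 - 10)) + 17³ = (60 - 10*(-1 - 30)²/(-14)) + 4913 = (60 - 10*(-31)²*(-1/14)) + 4913 = (60 - 10*961*(-1/14)) + 4913 = (60 + 4805/7) + 4913 = 5225/7 + 4913 = 39616/7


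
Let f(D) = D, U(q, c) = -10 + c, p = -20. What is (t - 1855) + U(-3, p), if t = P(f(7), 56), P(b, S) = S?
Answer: -1829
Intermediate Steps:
t = 56
(t - 1855) + U(-3, p) = (56 - 1855) + (-10 - 20) = -1799 - 30 = -1829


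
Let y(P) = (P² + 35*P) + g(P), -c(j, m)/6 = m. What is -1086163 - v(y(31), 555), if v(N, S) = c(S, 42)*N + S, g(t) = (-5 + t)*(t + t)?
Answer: -164902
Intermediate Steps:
g(t) = 2*t*(-5 + t) (g(t) = (-5 + t)*(2*t) = 2*t*(-5 + t))
c(j, m) = -6*m
y(P) = P² + 35*P + 2*P*(-5 + P) (y(P) = (P² + 35*P) + 2*P*(-5 + P) = P² + 35*P + 2*P*(-5 + P))
v(N, S) = S - 252*N (v(N, S) = (-6*42)*N + S = -252*N + S = S - 252*N)
-1086163 - v(y(31), 555) = -1086163 - (555 - 7812*(25 + 3*31)) = -1086163 - (555 - 7812*(25 + 93)) = -1086163 - (555 - 7812*118) = -1086163 - (555 - 252*3658) = -1086163 - (555 - 921816) = -1086163 - 1*(-921261) = -1086163 + 921261 = -164902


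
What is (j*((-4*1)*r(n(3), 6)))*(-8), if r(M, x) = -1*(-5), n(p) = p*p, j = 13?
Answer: 2080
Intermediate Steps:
n(p) = p²
r(M, x) = 5
(j*((-4*1)*r(n(3), 6)))*(-8) = (13*(-4*1*5))*(-8) = (13*(-4*5))*(-8) = (13*(-20))*(-8) = -260*(-8) = 2080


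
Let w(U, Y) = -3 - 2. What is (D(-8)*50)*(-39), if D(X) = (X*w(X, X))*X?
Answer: 624000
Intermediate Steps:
w(U, Y) = -5
D(X) = -5*X**2 (D(X) = (X*(-5))*X = (-5*X)*X = -5*X**2)
(D(-8)*50)*(-39) = (-5*(-8)**2*50)*(-39) = (-5*64*50)*(-39) = -320*50*(-39) = -16000*(-39) = 624000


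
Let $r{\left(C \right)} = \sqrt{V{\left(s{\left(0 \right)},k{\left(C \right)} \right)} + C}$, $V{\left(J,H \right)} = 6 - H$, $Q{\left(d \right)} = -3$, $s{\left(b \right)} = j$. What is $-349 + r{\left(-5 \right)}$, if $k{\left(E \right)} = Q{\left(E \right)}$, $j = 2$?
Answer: $-347$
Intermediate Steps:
$s{\left(b \right)} = 2$
$k{\left(E \right)} = -3$
$r{\left(C \right)} = \sqrt{9 + C}$ ($r{\left(C \right)} = \sqrt{\left(6 - -3\right) + C} = \sqrt{\left(6 + 3\right) + C} = \sqrt{9 + C}$)
$-349 + r{\left(-5 \right)} = -349 + \sqrt{9 - 5} = -349 + \sqrt{4} = -349 + 2 = -347$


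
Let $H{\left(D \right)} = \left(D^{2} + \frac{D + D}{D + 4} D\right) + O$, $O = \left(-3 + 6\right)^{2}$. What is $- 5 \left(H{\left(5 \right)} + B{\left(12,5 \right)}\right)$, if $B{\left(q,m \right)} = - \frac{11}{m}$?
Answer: $- \frac{1681}{9} \approx -186.78$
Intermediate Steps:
$O = 9$ ($O = 3^{2} = 9$)
$H{\left(D \right)} = 9 + D^{2} + \frac{2 D^{2}}{4 + D}$ ($H{\left(D \right)} = \left(D^{2} + \frac{D + D}{D + 4} D\right) + 9 = \left(D^{2} + \frac{2 D}{4 + D} D\right) + 9 = \left(D^{2} + \frac{2 D^{2}}{4 + D}\right) + 9 = 9 + D^{2} + \frac{2 D^{2}}{4 + D}$)
$- 5 \left(H{\left(5 \right)} + B{\left(12,5 \right)}\right) = - 5 \left(\frac{36 + 5^{3} + 6 \cdot 5^{2} + 9 \cdot 5}{4 + 5} - \frac{11}{5}\right) = - 5 \left(\frac{36 + 125 + 6 \cdot 25 + 45}{9} - \frac{11}{5}\right) = - 5 \left(\frac{36 + 125 + 150 + 45}{9} - \frac{11}{5}\right) = - 5 \left(\frac{1}{9} \cdot 356 - \frac{11}{5}\right) = - 5 \left(\frac{356}{9} - \frac{11}{5}\right) = \left(-5\right) \frac{1681}{45} = - \frac{1681}{9}$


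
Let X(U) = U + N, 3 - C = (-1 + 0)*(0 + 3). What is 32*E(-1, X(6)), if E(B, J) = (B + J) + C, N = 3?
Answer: 448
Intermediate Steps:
C = 6 (C = 3 - (-1 + 0)*(0 + 3) = 3 - (-1)*3 = 3 - 1*(-3) = 3 + 3 = 6)
X(U) = 3 + U (X(U) = U + 3 = 3 + U)
E(B, J) = 6 + B + J (E(B, J) = (B + J) + 6 = 6 + B + J)
32*E(-1, X(6)) = 32*(6 - 1 + (3 + 6)) = 32*(6 - 1 + 9) = 32*14 = 448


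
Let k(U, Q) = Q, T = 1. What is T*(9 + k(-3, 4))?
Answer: 13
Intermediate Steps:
T*(9 + k(-3, 4)) = 1*(9 + 4) = 1*13 = 13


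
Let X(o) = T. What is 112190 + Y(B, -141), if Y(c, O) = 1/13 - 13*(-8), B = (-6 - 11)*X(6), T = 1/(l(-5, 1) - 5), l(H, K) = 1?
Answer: 1459823/13 ≈ 1.1229e+5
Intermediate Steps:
T = -¼ (T = 1/(1 - 5) = 1/(-4) = -¼ ≈ -0.25000)
X(o) = -¼
B = 17/4 (B = (-6 - 11)*(-¼) = -17*(-¼) = 17/4 ≈ 4.2500)
Y(c, O) = 1353/13 (Y(c, O) = 1/13 + 104 = 1353/13)
112190 + Y(B, -141) = 112190 + 1353/13 = 1459823/13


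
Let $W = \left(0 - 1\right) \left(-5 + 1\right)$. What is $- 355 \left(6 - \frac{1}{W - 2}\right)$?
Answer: $- \frac{3905}{2} \approx -1952.5$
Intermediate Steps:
$W = 4$ ($W = \left(-1\right) \left(-4\right) = 4$)
$- 355 \left(6 - \frac{1}{W - 2}\right) = - 355 \left(6 - \frac{1}{4 - 2}\right) = - 355 \left(6 - \frac{1}{2}\right) = \left(-355\right) \frac{11}{2} = - \frac{3905}{2}$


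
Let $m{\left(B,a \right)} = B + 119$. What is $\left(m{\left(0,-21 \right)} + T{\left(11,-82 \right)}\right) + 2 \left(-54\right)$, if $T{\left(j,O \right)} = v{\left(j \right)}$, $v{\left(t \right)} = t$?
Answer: $22$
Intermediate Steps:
$T{\left(j,O \right)} = j$
$m{\left(B,a \right)} = 119 + B$
$\left(m{\left(0,-21 \right)} + T{\left(11,-82 \right)}\right) + 2 \left(-54\right) = \left(\left(119 + 0\right) + 11\right) + 2 \left(-54\right) = \left(119 + 11\right) - 108 = 130 - 108 = 22$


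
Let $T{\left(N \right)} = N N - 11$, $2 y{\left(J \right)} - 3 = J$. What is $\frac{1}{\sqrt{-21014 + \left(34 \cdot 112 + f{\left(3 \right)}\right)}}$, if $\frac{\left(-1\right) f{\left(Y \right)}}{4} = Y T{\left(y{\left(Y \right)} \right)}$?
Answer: $- \frac{i \sqrt{142}}{1562} \approx - 0.0076289 i$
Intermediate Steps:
$y{\left(J \right)} = \frac{3}{2} + \frac{J}{2}$
$T{\left(N \right)} = -11 + N^{2}$ ($T{\left(N \right)} = N^{2} - 11 = -11 + N^{2}$)
$f{\left(Y \right)} = - 4 Y \left(-11 + \left(\frac{3}{2} + \frac{Y}{2}\right)^{2}\right)$
$\frac{1}{\sqrt{-21014 + \left(34 \cdot 112 + f{\left(3 \right)}\right)}} = \frac{1}{\sqrt{-21014 + \left(34 \cdot 112 - 3 \left(-44 + \left(3 + 3\right)^{2}\right)\right)}} = \frac{1}{\sqrt{-21014 + \left(3808 - 3 \left(-44 + 6^{2}\right)\right)}} = \frac{1}{\sqrt{-21014 + \left(3808 - 3 \left(-44 + 36\right)\right)}} = \frac{1}{\sqrt{-21014 + \left(3808 - 3 \left(-8\right)\right)}} = \frac{1}{\sqrt{-21014 + \left(3808 + 24\right)}} = \frac{1}{\sqrt{-21014 + 3832}} = \frac{1}{\sqrt{-17182}} = \frac{1}{11 i \sqrt{142}} = - \frac{i \sqrt{142}}{1562}$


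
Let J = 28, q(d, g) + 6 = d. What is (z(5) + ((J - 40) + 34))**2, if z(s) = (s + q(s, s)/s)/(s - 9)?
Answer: 10816/25 ≈ 432.64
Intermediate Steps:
q(d, g) = -6 + d
z(s) = (s + (-6 + s)/s)/(-9 + s) (z(s) = (s + (-6 + s)/s)/(s - 9) = (s + (-6 + s)/s)/(-9 + s))
(z(5) + ((J - 40) + 34))**2 = ((-6 + 5 + 5**2)/(5*(-9 + 5)) + ((28 - 40) + 34))**2 = ((1/5)*(-6 + 5 + 25)/(-4) + (-12 + 34))**2 = ((1/5)*(-1/4)*24 + 22)**2 = (-6/5 + 22)**2 = (104/5)**2 = 10816/25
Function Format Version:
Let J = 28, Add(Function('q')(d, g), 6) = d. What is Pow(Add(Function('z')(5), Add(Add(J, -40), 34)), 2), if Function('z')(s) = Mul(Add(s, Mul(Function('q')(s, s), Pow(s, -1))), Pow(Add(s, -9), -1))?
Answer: Rational(10816, 25) ≈ 432.64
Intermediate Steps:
Function('q')(d, g) = Add(-6, d)
Function('z')(s) = Mul(Pow(Add(-9, s), -1), Add(s, Mul(Pow(s, -1), Add(-6, s)))) (Function('z')(s) = Mul(Add(s, Mul(Add(-6, s), Pow(s, -1))), Pow(Add(s, -9), -1)) = Mul(Add(s, Mul(Pow(s, -1), Add(-6, s))), Pow(Add(-9, s), -1)) = Mul(Pow(Add(-9, s), -1), Add(s, Mul(Pow(s, -1), Add(-6, s)))))
Pow(Add(Function('z')(5), Add(Add(J, -40), 34)), 2) = Pow(Add(Mul(Pow(5, -1), Pow(Add(-9, 5), -1), Add(-6, 5, Pow(5, 2))), Add(Add(28, -40), 34)), 2) = Pow(Add(Mul(Rational(1, 5), Pow(-4, -1), Add(-6, 5, 25)), Add(-12, 34)), 2) = Pow(Add(Mul(Rational(1, 5), Rational(-1, 4), 24), 22), 2) = Pow(Add(Rational(-6, 5), 22), 2) = Pow(Rational(104, 5), 2) = Rational(10816, 25)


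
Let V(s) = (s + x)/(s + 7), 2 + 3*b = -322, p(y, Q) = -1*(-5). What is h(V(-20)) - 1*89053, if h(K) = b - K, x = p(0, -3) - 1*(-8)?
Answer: -1159100/13 ≈ -89162.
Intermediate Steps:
p(y, Q) = 5
b = -108 (b = -⅔ + (⅓)*(-322) = -⅔ - 322/3 = -108)
x = 13 (x = 5 - 1*(-8) = 5 + 8 = 13)
V(s) = (13 + s)/(7 + s) (V(s) = (s + 13)/(s + 7) = (13 + s)/(7 + s))
h(K) = -108 - K
h(V(-20)) - 1*89053 = (-108 - (13 - 20)/(7 - 20)) - 1*89053 = (-108 - (-7)/(-13)) - 89053 = (-108 - (-1)*(-7)/13) - 89053 = (-108 - 1*7/13) - 89053 = (-108 - 7/13) - 89053 = -1411/13 - 89053 = -1159100/13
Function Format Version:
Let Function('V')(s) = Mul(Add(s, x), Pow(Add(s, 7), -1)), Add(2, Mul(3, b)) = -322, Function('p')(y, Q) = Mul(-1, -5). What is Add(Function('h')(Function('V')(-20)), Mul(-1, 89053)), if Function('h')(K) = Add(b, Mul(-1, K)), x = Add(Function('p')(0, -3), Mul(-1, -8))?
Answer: Rational(-1159100, 13) ≈ -89162.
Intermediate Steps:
Function('p')(y, Q) = 5
b = -108 (b = Add(Rational(-2, 3), Mul(Rational(1, 3), -322)) = Add(Rational(-2, 3), Rational(-322, 3)) = -108)
x = 13 (x = Add(5, Mul(-1, -8)) = Add(5, 8) = 13)
Function('V')(s) = Mul(Pow(Add(7, s), -1), Add(13, s)) (Function('V')(s) = Mul(Add(s, 13), Pow(Add(s, 7), -1)) = Mul(Add(13, s), Pow(Add(7, s), -1)) = Mul(Pow(Add(7, s), -1), Add(13, s)))
Function('h')(K) = Add(-108, Mul(-1, K))
Add(Function('h')(Function('V')(-20)), Mul(-1, 89053)) = Add(Add(-108, Mul(-1, Mul(Pow(Add(7, -20), -1), Add(13, -20)))), Mul(-1, 89053)) = Add(Add(-108, Mul(-1, Mul(Pow(-13, -1), -7))), -89053) = Add(Add(-108, Mul(-1, Mul(Rational(-1, 13), -7))), -89053) = Add(Add(-108, Mul(-1, Rational(7, 13))), -89053) = Add(Add(-108, Rational(-7, 13)), -89053) = Add(Rational(-1411, 13), -89053) = Rational(-1159100, 13)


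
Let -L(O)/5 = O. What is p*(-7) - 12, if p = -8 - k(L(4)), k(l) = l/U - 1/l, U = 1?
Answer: -1913/20 ≈ -95.650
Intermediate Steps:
L(O) = -5*O
k(l) = l - 1/l (k(l) = l/1 - 1/l = l*1 - 1/l = l - 1/l)
p = 239/20 (p = -8 - (-5*4 - 1/((-5*4))) = -8 - (-20 - 1/(-20)) = -8 - (-20 - 1*(-1/20)) = -8 - (-20 + 1/20) = -8 - 1*(-399/20) = -8 + 399/20 = 239/20 ≈ 11.950)
p*(-7) - 12 = (239/20)*(-7) - 12 = -1673/20 - 12 = -1913/20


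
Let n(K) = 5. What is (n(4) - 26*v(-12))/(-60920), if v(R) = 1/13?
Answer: -3/60920 ≈ -4.9245e-5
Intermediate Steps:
v(R) = 1/13
(n(4) - 26*v(-12))/(-60920) = (5 - 26*1/13)/(-60920) = (5 - 2)*(-1/60920) = 3*(-1/60920) = -3/60920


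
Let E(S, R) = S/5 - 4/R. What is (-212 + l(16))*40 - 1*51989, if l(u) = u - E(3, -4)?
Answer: -59893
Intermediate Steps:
E(S, R) = -4/R + S/5 (E(S, R) = S*(1/5) - 4/R = S/5 - 4/R = -4/R + S/5)
l(u) = -8/5 + u (l(u) = u - (-4/(-4) + (1/5)*3) = u - (-4*(-1/4) + 3/5) = u - (1 + 3/5) = u - 1*8/5 = u - 8/5 = -8/5 + u)
(-212 + l(16))*40 - 1*51989 = (-212 + (-8/5 + 16))*40 - 1*51989 = (-212 + 72/5)*40 - 51989 = -988/5*40 - 51989 = -7904 - 51989 = -59893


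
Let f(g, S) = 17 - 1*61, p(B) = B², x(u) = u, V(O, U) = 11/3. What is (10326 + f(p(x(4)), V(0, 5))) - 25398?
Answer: -15116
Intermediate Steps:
V(O, U) = 11/3 (V(O, U) = 11*(⅓) = 11/3)
f(g, S) = -44 (f(g, S) = 17 - 61 = -44)
(10326 + f(p(x(4)), V(0, 5))) - 25398 = (10326 - 44) - 25398 = 10282 - 25398 = -15116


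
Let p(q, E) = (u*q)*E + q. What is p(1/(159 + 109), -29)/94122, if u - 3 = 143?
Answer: -17/101304 ≈ -0.00016781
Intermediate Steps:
u = 146 (u = 3 + 143 = 146)
p(q, E) = q + 146*E*q (p(q, E) = (146*q)*E + q = 146*E*q + q = q + 146*E*q)
p(1/(159 + 109), -29)/94122 = ((1 + 146*(-29))/(159 + 109))/94122 = ((1 - 4234)/268)*(1/94122) = ((1/268)*(-4233))*(1/94122) = -4233/268*1/94122 = -17/101304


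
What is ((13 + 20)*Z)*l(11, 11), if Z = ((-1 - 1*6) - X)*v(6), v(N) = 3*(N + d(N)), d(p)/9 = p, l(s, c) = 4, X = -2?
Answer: -118800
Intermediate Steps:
d(p) = 9*p
v(N) = 30*N (v(N) = 3*(N + 9*N) = 3*(10*N) = 30*N)
Z = -900 (Z = ((-1 - 1*6) - 1*(-2))*(30*6) = ((-1 - 6) + 2)*180 = (-7 + 2)*180 = -5*180 = -900)
((13 + 20)*Z)*l(11, 11) = ((13 + 20)*(-900))*4 = (33*(-900))*4 = -29700*4 = -118800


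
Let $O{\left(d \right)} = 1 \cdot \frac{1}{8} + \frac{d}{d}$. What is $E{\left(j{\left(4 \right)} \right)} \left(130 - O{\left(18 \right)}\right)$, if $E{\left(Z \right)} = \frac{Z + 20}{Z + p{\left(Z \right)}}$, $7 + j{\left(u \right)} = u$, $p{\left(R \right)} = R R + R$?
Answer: $\frac{17527}{24} \approx 730.29$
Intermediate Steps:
$O{\left(d \right)} = \frac{9}{8}$ ($O{\left(d \right)} = 1 \cdot \frac{1}{8} + 1 = \frac{1}{8} + 1 = \frac{9}{8}$)
$p{\left(R \right)} = R + R^{2}$ ($p{\left(R \right)} = R^{2} + R = R + R^{2}$)
$j{\left(u \right)} = -7 + u$
$E{\left(Z \right)} = \frac{20 + Z}{Z + Z \left(1 + Z\right)}$ ($E{\left(Z \right)} = \frac{Z + 20}{Z + Z \left(1 + Z\right)} = \frac{20 + Z}{Z + Z \left(1 + Z\right)}$)
$E{\left(j{\left(4 \right)} \right)} \left(130 - O{\left(18 \right)}\right) = \frac{20 + \left(-7 + 4\right)}{\left(-7 + 4\right) \left(2 + \left(-7 + 4\right)\right)} \left(130 - \frac{9}{8}\right) = \frac{20 - 3}{\left(-3\right) \left(2 - 3\right)} \left(130 - \frac{9}{8}\right) = \left(- \frac{1}{3}\right) \frac{1}{-1} \cdot 17 \cdot \frac{1031}{8} = \left(- \frac{1}{3}\right) \left(-1\right) 17 \cdot \frac{1031}{8} = \frac{17}{3} \cdot \frac{1031}{8} = \frac{17527}{24}$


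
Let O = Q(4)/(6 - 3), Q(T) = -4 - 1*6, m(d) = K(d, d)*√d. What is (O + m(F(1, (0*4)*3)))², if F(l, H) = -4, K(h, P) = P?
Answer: -476/9 + 160*I/3 ≈ -52.889 + 53.333*I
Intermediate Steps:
m(d) = d^(3/2) (m(d) = d*√d = d^(3/2))
Q(T) = -10 (Q(T) = -4 - 6 = -10)
O = -10/3 (O = -10/(6 - 3) = -10/3 ≈ -3.3333)
(O + m(F(1, (0*4)*3)))² = (-10/3 + (-4)^(3/2))² = (-10/3 - 8*I)²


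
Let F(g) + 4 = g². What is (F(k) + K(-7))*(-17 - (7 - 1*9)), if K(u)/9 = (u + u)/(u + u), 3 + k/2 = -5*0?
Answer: -615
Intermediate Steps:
k = -6 (k = -6 + 2*(-5*0) = -6 + 2*0 = -6 + 0 = -6)
K(u) = 9 (K(u) = 9*((u + u)/(u + u)) = 9*((2*u)/((2*u))) = 9*((2*u)*(1/(2*u))) = 9*1 = 9)
F(g) = -4 + g²
(F(k) + K(-7))*(-17 - (7 - 1*9)) = ((-4 + (-6)²) + 9)*(-17 - (7 - 1*9)) = ((-4 + 36) + 9)*(-17 - (7 - 9)) = (32 + 9)*(-17 - 1*(-2)) = 41*(-17 + 2) = 41*(-15) = -615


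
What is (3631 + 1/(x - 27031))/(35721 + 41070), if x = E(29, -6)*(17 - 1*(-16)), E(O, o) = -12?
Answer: 2553524/54003763 ≈ 0.047284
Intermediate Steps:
x = -396 (x = -12*(17 - 1*(-16)) = -12*(17 + 16) = -12*33 = -396)
(3631 + 1/(x - 27031))/(35721 + 41070) = (3631 + 1/(-396 - 27031))/(35721 + 41070) = (3631 + 1/(-27427))/76791 = (3631 - 1/27427)*(1/76791) = (99587436/27427)*(1/76791) = 2553524/54003763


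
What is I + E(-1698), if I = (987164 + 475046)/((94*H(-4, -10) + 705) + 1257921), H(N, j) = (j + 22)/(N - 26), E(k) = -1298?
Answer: -4080463833/3146471 ≈ -1296.8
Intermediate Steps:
H(N, j) = (22 + j)/(-26 + N)
I = 3655525/3146471 (I = (987164 + 475046)/((94*((22 - 10)/(-26 - 4)) + 705) + 1257921) = 1462210/((94*(12/(-30)) + 705) + 1257921) = 1462210/((94*(-1/30*12) + 705) + 1257921) = 1462210/((94*(-2/5) + 705) + 1257921) = 1462210/((-188/5 + 705) + 1257921) = 1462210/(3337/5 + 1257921) = 1462210/(6292942/5) = 1462210*(5/6292942) = 3655525/3146471 ≈ 1.1618)
I + E(-1698) = 3655525/3146471 - 1298 = -4080463833/3146471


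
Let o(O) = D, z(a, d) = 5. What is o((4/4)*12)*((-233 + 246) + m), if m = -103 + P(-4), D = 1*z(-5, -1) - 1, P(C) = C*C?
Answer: -296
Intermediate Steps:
P(C) = C²
D = 4 (D = 1*5 - 1 = 5 - 1 = 4)
o(O) = 4
m = -87 (m = -103 + (-4)² = -103 + 16 = -87)
o((4/4)*12)*((-233 + 246) + m) = 4*((-233 + 246) - 87) = 4*(13 - 87) = 4*(-74) = -296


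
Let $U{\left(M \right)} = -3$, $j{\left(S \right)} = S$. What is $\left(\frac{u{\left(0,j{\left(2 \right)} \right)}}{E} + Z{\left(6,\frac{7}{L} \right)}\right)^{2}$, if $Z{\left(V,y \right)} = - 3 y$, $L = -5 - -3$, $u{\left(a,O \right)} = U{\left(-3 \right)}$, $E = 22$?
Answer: $\frac{12996}{121} \approx 107.4$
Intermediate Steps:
$u{\left(a,O \right)} = -3$
$L = -2$ ($L = -5 + 3 = -2$)
$\left(\frac{u{\left(0,j{\left(2 \right)} \right)}}{E} + Z{\left(6,\frac{7}{L} \right)}\right)^{2} = \left(- \frac{3}{22} - 3 \frac{7}{-2}\right)^{2} = \left(\left(-3\right) \frac{1}{22} - 3 \cdot 7 \left(- \frac{1}{2}\right)\right)^{2} = \left(- \frac{3}{22} - - \frac{21}{2}\right)^{2} = \left(- \frac{3}{22} + \frac{21}{2}\right)^{2} = \left(\frac{114}{11}\right)^{2} = \frac{12996}{121}$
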